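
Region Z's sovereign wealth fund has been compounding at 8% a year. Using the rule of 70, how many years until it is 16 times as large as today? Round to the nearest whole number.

approximately 35 years

At 8% it doubles every 70/8 ≈ 8.75 years.
16 = 2^4, so 4 doublings → 35 years.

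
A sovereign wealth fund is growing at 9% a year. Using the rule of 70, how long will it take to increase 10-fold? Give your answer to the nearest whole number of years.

One doubling takes 70/9 = 7.78 years.
Reaching 10× takes log₂(10) ≈ 3.32 doublings.
3.32 × 7.78 ≈ 26 years.

26 years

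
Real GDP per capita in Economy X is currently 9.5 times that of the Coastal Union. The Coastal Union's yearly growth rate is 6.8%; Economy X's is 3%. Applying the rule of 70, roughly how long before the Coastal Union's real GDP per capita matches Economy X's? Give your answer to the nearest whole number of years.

≈ 60 years

What matters is the difference: 3.8 pp.
Rule of 70 on the gap: the ratio halves every 70/3.8 ≈ 18.42 years.
A 9.5 times gap takes log₂(9.5) ≈ 3.25 halvings to close: 3.25 × 18.42 ≈ 60 years.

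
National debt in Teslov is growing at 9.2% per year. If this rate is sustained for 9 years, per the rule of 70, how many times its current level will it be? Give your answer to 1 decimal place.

Doubling time ≈ 70/9.2 = 7.61 years.
9 years / 7.61 ≈ 1.18 doublings → factor 2^1.18 ≈ 2.3.

around 2.3 times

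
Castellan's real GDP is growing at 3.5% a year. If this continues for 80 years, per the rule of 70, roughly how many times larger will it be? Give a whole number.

≈ 16 times

70/3.5 ≈ 20.00 years per doubling.
80 years fits 4 doublings: 2^4 = 16.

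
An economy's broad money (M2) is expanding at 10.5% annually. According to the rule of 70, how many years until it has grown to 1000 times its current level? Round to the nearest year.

At 10.5% it doubles every 70/10.5 ≈ 6.67 years.
Reaching 1000× takes log₂(1000) ≈ 9.97 doublings.
9.97 × 6.67 ≈ 66 years.

roughly 66 years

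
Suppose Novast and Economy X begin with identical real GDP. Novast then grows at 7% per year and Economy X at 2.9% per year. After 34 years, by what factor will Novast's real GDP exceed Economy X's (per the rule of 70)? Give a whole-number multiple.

4 times

Novast pulls ahead at 4.1 pp per year, so the ratio doubles every 70/4.1 ≈ 17.07 years.
In 34 years that's 1.99 doublings: 2^1.99 ≈ 4.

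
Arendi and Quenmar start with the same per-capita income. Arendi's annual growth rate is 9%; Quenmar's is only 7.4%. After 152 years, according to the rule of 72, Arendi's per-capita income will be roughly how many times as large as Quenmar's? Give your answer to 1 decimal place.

10.4 times

Rate gap = 9% − 7.4% = 1.6 points.
The ratio doubles every 72/1.6 ≈ 45.00 years.
152/45.00 ≈ 3.38 doublings → ratio ≈ 2^3.38 ≈ 10.4.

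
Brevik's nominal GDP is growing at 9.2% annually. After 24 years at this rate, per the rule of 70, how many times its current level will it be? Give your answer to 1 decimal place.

Doubles every ≈ 7.61 years (70/9.2).
24 years is 3.15 doublings; 2^3.15 ≈ 8.9×.

8.9 times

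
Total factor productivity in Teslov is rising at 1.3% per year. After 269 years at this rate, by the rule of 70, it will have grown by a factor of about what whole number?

approximately 32 times

70/1.3 ≈ 53.85 years per doubling.
269 years fits 5 doublings: 2^5 = 32.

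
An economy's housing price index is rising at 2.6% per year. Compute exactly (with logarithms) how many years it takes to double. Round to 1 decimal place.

t = ln(2) / ln(1 + 0.026) = 0.6931 / 0.025668 ≈ 27.00.

27.0 years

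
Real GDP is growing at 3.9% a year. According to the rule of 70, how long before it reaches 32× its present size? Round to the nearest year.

Doubling time ≈ 70/3.9 = 17.95 years.
32 = 2^5, so 5 doublings → 90 years.

approximately 90 years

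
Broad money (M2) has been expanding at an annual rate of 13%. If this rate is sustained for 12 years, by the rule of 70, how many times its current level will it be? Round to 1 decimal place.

roughly 4.7 times

Doubling time ≈ 70/13 = 5.38 years.
12 years / 5.38 ≈ 2.23 doublings → factor 2^2.23 ≈ 4.7.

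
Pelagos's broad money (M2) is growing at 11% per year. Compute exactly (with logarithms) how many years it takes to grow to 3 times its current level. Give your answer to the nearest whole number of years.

t = ln(3) / ln(1 + 0.11) = 1.0986 / 0.104360 ≈ 10.53.
≈ 11 years.

11 years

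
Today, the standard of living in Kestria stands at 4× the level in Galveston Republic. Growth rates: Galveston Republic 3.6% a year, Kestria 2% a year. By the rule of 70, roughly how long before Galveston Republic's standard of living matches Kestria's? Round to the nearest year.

The growth-rate gap is 3.6% − 2% = 1.6 percentage points.
So the ratio between them halves every 70/1.6 ≈ 43.75 years.
A 4× gap closes after 2 halvings: 2 × 43.75 ≈ 88 years.

approximately 88 years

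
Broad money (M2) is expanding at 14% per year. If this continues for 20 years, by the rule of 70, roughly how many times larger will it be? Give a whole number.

about 16 times

At 14% one doubling takes ≈ 5.00 years; 20 years is 4 of them, so ×16.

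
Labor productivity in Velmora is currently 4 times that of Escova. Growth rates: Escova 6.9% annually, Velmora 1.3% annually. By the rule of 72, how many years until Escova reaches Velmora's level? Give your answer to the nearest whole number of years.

The growth-rate gap is 6.9% − 1.3% = 5.6 percentage points.
So the ratio between them halves every 72/5.6 ≈ 12.86 years.
A 4 times gap closes after 2 halvings: 2 × 12.86 ≈ 26 years.

about 26 years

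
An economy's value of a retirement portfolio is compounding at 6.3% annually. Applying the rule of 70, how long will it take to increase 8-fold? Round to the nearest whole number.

One doubling takes 70/6.3 = 11.11 years.
8× is 3 doublings, so 3 × 11.11 ≈ 33 years.

roughly 33 years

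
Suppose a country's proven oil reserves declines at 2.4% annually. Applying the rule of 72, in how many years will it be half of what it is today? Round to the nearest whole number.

approximately 30 years

Falling at 2.4%, it halves about every 72/2.4 = 30.00 years.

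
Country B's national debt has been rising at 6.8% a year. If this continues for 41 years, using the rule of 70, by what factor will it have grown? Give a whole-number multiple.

Doubling time ≈ 70/6.8 = 10.29 years.
41/10.29 ≈ 4 doublings, so about 2^4 = 16×.

roughly 16 times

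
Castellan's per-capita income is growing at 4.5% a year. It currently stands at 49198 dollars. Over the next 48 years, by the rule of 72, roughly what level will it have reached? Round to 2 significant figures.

Doubling time ≈ 72/4.5 = 16.00 years.
48 years is 48/16.00 ≈ 3.00 doublings, a factor of 2^3.00 ≈ 8.00.
49198 × 8.00 ≈ 390000 dollars.

about 390000 dollars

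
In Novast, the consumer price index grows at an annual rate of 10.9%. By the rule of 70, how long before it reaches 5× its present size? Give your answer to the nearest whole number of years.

Doubling time ≈ 70/10.9 = 6.42 years.
Reaching 5× takes log₂(5) ≈ 2.32 doublings.
2.32 × 6.42 ≈ 15 years.

roughly 15 years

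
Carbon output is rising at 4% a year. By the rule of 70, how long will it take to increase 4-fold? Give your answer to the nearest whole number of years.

Doubling time ≈ 70/4 = 17.50 years.
4× is 2 doublings, so 2 × 17.50 ≈ 35 years.

≈ 35 years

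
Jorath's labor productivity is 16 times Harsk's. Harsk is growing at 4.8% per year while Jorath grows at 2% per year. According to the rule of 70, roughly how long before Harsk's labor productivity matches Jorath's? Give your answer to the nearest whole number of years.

≈ 100 years

The growth-rate gap is 4.8% − 2% = 2.8 percentage points.
So the ratio between them halves every 70/2.8 ≈ 25.00 years.
A 16 times gap closes after 4 halvings: 4 × 25.00 ≈ 100 years.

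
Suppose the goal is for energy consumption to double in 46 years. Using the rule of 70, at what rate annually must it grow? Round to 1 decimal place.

approximately 1.5%

70 / 46 ≈ 1.52, so about 1.5% annually.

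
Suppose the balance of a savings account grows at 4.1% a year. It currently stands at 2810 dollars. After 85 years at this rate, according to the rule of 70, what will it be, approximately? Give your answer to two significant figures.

It doubles every 70/4.1 ≈ 17.07 years, so 85 years is 4.98 doublings.
2^4.98 ≈ 31.56; 2810 × 31.56 ≈ 89000 dollars.

roughly 89000 dollars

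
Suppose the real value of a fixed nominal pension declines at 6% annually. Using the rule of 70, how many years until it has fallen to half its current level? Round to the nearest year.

Halving time ≈ 70 / 6 = 11.67 → 12 years.

roughly 12 years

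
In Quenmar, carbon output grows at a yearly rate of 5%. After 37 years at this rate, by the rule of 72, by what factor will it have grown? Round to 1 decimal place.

Doubling time ≈ 72/5 = 14.40 years.
37 years / 14.40 ≈ 2.57 doublings → factor 2^2.57 ≈ 5.9.

roughly 5.9 times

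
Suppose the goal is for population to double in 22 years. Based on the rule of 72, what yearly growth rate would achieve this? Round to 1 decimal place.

approximately 3.3%

72 / 22 ≈ 3.27, so about 3.3% per year.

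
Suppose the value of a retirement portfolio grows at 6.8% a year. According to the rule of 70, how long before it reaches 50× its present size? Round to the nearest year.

Doubling time ≈ 70/6.8 = 10.29 years.
50× is log₂ 50 ≈ 5.64 doublings, so ≈ 5.64 × 10.29 = 58 years.

about 58 years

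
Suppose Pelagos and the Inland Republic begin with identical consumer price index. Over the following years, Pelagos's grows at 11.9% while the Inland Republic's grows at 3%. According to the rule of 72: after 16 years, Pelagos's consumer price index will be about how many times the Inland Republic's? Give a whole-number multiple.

Rate gap = 11.9% − 3% = 8.9 points.
The ratio doubles every 72/8.9 ≈ 8.09 years.
16/8.09 ≈ 1.98 doublings → ratio ≈ 2^1.98 ≈ 4.

4 times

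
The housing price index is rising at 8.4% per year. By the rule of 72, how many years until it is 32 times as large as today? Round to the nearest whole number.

about 43 years

At 8.4% it doubles every 72/8.4 ≈ 8.57 years.
Getting to 32× needs 5 doublings: 5 × 8.57 ≈ 43 years.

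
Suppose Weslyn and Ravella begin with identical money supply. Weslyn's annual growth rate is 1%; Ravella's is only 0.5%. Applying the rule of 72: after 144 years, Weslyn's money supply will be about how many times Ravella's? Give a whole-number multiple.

approximately 2 times

Only the 0.5-point difference matters.
72/0.5 ≈ 144.00 years per doubling of the ratio; 144 years gives 1.00 doublings, so ≈ 2×.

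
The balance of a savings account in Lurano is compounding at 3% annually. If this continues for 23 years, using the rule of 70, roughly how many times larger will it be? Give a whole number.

70/3 ≈ 23.33 years per doubling.
23 years fits 1 doubling: 2^1 = 2.

around 2 times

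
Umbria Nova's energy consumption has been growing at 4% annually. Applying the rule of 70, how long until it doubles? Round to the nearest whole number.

around 18 years

At 4%, doubling takes about 70/4 = 17.50 years.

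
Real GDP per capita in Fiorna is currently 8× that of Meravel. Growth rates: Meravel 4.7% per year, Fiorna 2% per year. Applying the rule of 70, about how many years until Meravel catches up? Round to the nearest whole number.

about 78 years

What matters is the difference: 2.7 pp.
Rule of 70 on the gap: the ratio halves every 70/2.7 ≈ 25.93 years.
An 8× gap closes after 3 halvings: 3 × 25.93 ≈ 78 years.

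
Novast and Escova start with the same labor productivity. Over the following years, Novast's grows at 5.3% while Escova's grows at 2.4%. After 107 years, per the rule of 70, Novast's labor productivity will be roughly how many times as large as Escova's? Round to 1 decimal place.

Novast pulls ahead at 2.9 pp per year, so the ratio doubles every 70/2.9 ≈ 24.14 years.
In 107 years that's 4.43 doublings: 2^4.43 ≈ 21.6.

≈ 21.6 times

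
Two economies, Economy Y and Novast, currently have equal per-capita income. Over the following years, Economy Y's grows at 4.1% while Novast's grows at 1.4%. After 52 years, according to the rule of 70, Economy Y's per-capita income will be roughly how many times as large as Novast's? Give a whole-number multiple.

about 4 times

Rate gap = 4.1% − 1.4% = 2.7 points.
The ratio doubles every 70/2.7 ≈ 25.93 years.
52/25.93 ≈ 2.01 doublings → ratio ≈ 2^2.01 ≈ 4.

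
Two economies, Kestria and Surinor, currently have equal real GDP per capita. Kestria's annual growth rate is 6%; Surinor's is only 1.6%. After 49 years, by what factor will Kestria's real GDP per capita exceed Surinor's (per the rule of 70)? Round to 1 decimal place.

≈ 8.5 times

Kestria pulls ahead at 4.4 pp per year, so the ratio doubles every 70/4.4 ≈ 15.91 years.
In 49 years that's 3.08 doublings: 2^3.08 ≈ 8.5.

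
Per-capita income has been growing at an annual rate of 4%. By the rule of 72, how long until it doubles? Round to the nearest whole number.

72/4 ≈ 18.00, so it doubles roughly every 18 years.

18 years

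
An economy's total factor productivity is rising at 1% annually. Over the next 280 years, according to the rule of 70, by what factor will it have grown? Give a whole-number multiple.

70/1 ≈ 70.00 years per doubling.
280 years fits 4 doublings: 2^4 = 16.

16 times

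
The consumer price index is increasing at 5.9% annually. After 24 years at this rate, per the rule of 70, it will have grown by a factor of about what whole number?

At 5.9% one doubling takes ≈ 11.86 years; 24 years is 2 of them, so ×4.

about 4 times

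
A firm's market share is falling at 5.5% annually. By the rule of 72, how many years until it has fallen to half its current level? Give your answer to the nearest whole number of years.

Halving time ≈ 72 / 5.5 = 13.09 → 13 years.

≈ 13 years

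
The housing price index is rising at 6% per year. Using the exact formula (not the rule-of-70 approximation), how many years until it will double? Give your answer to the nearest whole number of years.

t = ln(2) / ln(1 + 0.06) = 0.6931 / 0.058269 ≈ 11.89.
≈ 12 years.

12 years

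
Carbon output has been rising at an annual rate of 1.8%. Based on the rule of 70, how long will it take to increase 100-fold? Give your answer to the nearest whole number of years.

At 1.8% it doubles every 70/1.8 ≈ 38.89 years.
Reaching 100× takes log₂(100) ≈ 6.64 doublings.
6.64 × 38.89 ≈ 258 years.

around 258 years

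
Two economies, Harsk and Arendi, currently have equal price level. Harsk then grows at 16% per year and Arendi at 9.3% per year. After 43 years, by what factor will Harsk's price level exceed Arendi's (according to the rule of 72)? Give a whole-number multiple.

around 16 times

Only the 6.7-point difference matters.
72/6.7 ≈ 10.75 years per doubling of the ratio; 43 years gives 4.00 doublings, so ≈ 16×.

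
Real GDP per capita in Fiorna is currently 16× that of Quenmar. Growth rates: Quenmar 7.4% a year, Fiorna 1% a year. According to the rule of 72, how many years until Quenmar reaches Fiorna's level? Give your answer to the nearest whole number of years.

What matters is the difference: 6.4 pp.
Rule of 72 on the gap: the ratio halves every 72/6.4 ≈ 11.25 years.
A 16× gap closes after 4 halvings: 4 × 11.25 ≈ 45 years.

about 45 years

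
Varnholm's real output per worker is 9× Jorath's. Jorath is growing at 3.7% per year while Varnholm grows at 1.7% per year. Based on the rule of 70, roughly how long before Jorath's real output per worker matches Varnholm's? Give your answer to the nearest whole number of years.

Jorath gains on Varnholm at 3.7% − 1.7% = 2 points a year.
At that relative rate the gap halves every 70/2 ≈ 35.00 years.
A 9× gap takes log₂(9) ≈ 3.17 halvings to close: 3.17 × 35.00 ≈ 111 years.

about 111 years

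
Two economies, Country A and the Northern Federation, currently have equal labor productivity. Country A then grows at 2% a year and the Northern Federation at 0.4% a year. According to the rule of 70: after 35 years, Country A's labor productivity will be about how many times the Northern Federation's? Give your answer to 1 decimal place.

approximately 1.7 times

Country A pulls ahead at 1.6 pp per year, so the ratio doubles every 70/1.6 ≈ 43.75 years.
In 35 years that's 0.80 doublings: 2^0.80 ≈ 1.7.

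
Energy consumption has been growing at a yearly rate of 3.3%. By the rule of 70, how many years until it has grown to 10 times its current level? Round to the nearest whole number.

≈ 70 years

One doubling takes 70/3.3 = 21.21 years.
Reaching 10× takes log₂(10) ≈ 3.32 doublings.
3.32 × 21.21 ≈ 70 years.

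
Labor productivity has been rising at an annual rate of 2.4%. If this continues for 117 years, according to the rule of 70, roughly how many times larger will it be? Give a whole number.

around 16 times

At 2.4% one doubling takes ≈ 29.17 years; 117 years is 4 of them, so ×16.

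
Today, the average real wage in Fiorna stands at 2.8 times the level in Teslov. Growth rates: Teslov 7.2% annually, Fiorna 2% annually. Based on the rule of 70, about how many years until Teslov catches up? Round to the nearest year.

about 20 years

Teslov gains on Fiorna at 7.2% − 2% = 5.2 points a year.
At that relative rate the gap halves every 70/5.2 ≈ 13.46 years.
A 2.8 times gap takes log₂(2.8) ≈ 1.49 halvings to close: 1.49 × 13.46 ≈ 20 years.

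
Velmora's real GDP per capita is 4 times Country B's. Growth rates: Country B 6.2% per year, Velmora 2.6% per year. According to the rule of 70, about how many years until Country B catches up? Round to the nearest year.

approximately 39 years

Country B gains on Velmora at 6.2% − 2.6% = 3.6 points a year.
At that relative rate the gap halves every 70/3.6 ≈ 19.44 years.
A 4 times gap closes after 2 halvings: 2 × 19.44 ≈ 39 years.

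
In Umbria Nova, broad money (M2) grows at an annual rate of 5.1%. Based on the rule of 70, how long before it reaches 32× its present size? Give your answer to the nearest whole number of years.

At 5.1% it doubles every 70/5.1 ≈ 13.73 years.
Getting to 32× needs 5 doublings: 5 × 13.73 ≈ 69 years.

≈ 69 years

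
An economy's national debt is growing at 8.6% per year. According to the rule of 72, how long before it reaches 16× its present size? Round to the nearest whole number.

Doubling time ≈ 72/8.6 = 8.37 years.
16 = 2^4, so 4 doublings → 33 years.

roughly 33 years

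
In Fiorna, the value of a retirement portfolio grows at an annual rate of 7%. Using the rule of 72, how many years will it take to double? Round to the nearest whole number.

72/7 ≈ 10.29, so it doubles roughly every 10 years.

around 10 years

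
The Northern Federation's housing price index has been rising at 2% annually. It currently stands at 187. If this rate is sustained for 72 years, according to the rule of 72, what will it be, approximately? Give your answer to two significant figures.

approximately 750

It doubles every 72/2 ≈ 36.00 years, so 72 years is 2.00 doublings.
2^2.00 ≈ 4.00; 187 × 4.00 ≈ 750.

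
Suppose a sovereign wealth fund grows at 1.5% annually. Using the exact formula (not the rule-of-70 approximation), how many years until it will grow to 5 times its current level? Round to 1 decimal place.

108.1 years

t = ln(5) / ln(1 + 0.015) = 1.6094 / 0.014889 ≈ 108.09.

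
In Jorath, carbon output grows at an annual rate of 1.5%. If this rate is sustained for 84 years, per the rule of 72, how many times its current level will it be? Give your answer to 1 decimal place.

about 3.4 times

Doubles every ≈ 48.00 years (72/1.5).
84 years is 1.75 doublings; 2^1.75 ≈ 3.4×.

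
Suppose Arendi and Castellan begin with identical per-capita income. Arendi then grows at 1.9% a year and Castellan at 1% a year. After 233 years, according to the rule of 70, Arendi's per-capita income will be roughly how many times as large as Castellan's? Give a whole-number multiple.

Arendi pulls ahead at 0.9 pp per year, so the ratio doubles every 70/0.9 ≈ 77.78 years.
In 233 years that's 3.00 doublings: 2^3.00 ≈ 8.

around 8 times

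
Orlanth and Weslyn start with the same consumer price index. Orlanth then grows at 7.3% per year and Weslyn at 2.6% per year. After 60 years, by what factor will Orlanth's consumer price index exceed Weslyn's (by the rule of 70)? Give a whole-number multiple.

Orlanth pulls ahead at 4.7 pp per year, so the ratio doubles every 70/4.7 ≈ 14.89 years.
In 60 years that's 4.03 doublings: 2^4.03 ≈ 16.

≈ 16 times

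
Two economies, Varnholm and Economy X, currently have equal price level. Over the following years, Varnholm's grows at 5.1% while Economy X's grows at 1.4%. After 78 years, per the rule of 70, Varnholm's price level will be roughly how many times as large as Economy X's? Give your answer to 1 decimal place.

roughly 17.4 times

Varnholm pulls ahead at 3.7 pp per year, so the ratio doubles every 70/3.7 ≈ 18.92 years.
In 78 years that's 4.12 doublings: 2^4.12 ≈ 17.4.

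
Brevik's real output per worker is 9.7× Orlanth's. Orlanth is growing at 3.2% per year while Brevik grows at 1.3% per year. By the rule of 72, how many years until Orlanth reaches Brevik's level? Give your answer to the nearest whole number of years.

Orlanth gains on Brevik at 3.2% − 1.3% = 1.9 points a year.
At that relative rate the gap halves every 72/1.9 ≈ 37.89 years.
A 9.7× gap takes log₂(9.7) ≈ 3.28 halvings to close: 3.28 × 37.89 ≈ 124 years.

roughly 124 years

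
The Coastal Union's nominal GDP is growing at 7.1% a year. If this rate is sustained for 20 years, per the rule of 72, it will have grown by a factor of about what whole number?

approximately 4 times

At 7.1% one doubling takes ≈ 10.14 years; 20 years is 2 of them, so ×4.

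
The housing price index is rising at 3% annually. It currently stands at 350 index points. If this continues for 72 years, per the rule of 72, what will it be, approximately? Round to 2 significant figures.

≈ 2800 index points

It doubles every 72/3 ≈ 24.00 years, so 72 years is 3.00 doublings.
2^3.00 ≈ 8.00; 350 × 8.00 ≈ 2800 index points.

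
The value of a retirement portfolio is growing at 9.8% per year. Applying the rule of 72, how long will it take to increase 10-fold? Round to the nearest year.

around 24 years

One doubling takes 72/9.8 = 7.35 years.
10× is log₂ 10 ≈ 3.32 doublings, so ≈ 3.32 × 7.35 = 24 years.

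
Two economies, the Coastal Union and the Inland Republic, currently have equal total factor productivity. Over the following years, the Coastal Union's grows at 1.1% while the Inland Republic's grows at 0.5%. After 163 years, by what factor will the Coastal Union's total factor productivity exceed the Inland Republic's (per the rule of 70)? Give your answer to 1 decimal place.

Only the 0.6-point difference matters.
70/0.6 ≈ 116.67 years per doubling of the ratio; 163 years gives 1.40 doublings, so ≈ 2.6×.

around 2.6 times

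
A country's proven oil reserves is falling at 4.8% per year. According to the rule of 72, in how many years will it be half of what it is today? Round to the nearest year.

The rule works in reverse for decay: 72/4.8 ≈ 15.00 years to halve.

roughly 15 years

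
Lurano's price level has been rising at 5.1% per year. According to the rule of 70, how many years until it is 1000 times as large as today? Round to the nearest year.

Doubling time ≈ 70/5.1 = 13.73 years.
Reaching 1000× takes log₂(1000) ≈ 9.97 doublings.
9.97 × 13.73 ≈ 137 years.

roughly 137 years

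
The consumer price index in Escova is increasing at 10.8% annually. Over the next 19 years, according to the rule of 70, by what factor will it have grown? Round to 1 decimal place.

Doubling time ≈ 70/10.8 = 6.48 years.
19 years / 6.48 ≈ 2.93 doublings → factor 2^2.93 ≈ 7.6.

about 7.6 times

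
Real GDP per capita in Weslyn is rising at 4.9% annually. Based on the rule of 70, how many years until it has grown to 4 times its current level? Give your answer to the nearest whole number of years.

about 29 years

One doubling takes 70/4.9 = 14.29 years.
4 = 2^2, so 2 doublings → 29 years.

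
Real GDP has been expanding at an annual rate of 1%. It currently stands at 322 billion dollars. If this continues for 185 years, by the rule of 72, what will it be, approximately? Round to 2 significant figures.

Doubling time ≈ 72/1 = 72.00 years.
185 years is 185/72.00 ≈ 2.57 doublings, a factor of 2^2.57 ≈ 5.94.
322 × 5.94 ≈ 1900 billion dollars.

1900 billion dollars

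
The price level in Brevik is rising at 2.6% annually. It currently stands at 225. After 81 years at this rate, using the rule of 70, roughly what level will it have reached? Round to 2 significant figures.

roughly 1800

Doubling time ≈ 70/2.6 = 26.92 years.
81 years is 81/26.92 ≈ 3.01 doublings, a factor of 2^3.01 ≈ 8.06.
225 × 8.06 ≈ 1800.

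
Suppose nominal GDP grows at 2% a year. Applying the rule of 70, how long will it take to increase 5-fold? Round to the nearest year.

At 2% it doubles every 70/2 ≈ 35.00 years.
Reaching 5× takes log₂(5) ≈ 2.32 doublings.
2.32 × 35.00 ≈ 81 years.

around 81 years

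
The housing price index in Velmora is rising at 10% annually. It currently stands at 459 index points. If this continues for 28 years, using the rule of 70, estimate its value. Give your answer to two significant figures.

≈ 7300 index points

It doubles every 70/10 ≈ 7.00 years, so 28 years is 4.00 doublings.
2^4.00 ≈ 16.00; 459 × 16.00 ≈ 7300 index points.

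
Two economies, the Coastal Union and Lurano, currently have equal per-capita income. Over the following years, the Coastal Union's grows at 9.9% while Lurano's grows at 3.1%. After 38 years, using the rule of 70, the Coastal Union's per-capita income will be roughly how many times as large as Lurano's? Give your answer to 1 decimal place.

Only the 6.8-point difference matters.
70/6.8 ≈ 10.29 years per doubling of the ratio; 38 years gives 3.69 doublings, so ≈ 12.9×.

≈ 12.9 times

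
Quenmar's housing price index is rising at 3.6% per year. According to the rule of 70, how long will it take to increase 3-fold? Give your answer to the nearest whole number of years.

At 3.6% it doubles every 70/3.6 ≈ 19.44 years.
3× is log₂ 3 ≈ 1.58 doublings, so ≈ 1.58 × 19.44 = 31 years.

around 31 years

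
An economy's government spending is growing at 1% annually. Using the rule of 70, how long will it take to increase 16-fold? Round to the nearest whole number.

Doubling time ≈ 70/1 = 70.00 years.
16× is 4 doublings, so 4 × 70.00 ≈ 280 years.

around 280 years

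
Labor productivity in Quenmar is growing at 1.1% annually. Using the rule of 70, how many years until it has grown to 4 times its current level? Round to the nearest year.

approximately 127 years

Doubling time ≈ 70/1.1 = 63.64 years.
4× is 2 doublings, so 2 × 63.64 ≈ 127 years.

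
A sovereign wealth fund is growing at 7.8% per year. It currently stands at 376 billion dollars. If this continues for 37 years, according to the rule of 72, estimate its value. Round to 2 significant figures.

6100 billion dollars

Doubling time ≈ 72/7.8 = 9.23 years.
37 years is 37/9.23 ≈ 4.01 doublings, a factor of 2^4.01 ≈ 16.11.
376 × 16.11 ≈ 6100 billion dollars.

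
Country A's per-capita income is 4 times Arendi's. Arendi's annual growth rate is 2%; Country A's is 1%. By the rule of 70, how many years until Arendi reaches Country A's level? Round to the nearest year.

The growth-rate gap is 2% − 1% = 1 percentage point.
So the ratio between them halves every 70/1 ≈ 70.00 years.
A 4 times gap closes after 2 halvings: 2 × 70.00 ≈ 140 years.

140 years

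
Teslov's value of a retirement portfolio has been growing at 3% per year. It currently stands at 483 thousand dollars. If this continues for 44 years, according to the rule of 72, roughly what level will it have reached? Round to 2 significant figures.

Doubling time ≈ 72/3 = 24.00 years.
44 years is 44/24.00 ≈ 1.83 doublings, a factor of 2^1.83 ≈ 3.56.
483 × 3.56 ≈ 1700 thousand dollars.

approximately 1700 thousand dollars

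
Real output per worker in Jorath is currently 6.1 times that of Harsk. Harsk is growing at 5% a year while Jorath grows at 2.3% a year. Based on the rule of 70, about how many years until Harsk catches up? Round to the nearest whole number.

What matters is the difference: 2.7 pp.
Rule of 70 on the gap: the ratio halves every 70/2.7 ≈ 25.93 years.
A 6.1 times gap takes log₂(6.1) ≈ 2.61 halvings to close: 2.61 × 25.93 ≈ 68 years.

≈ 68 years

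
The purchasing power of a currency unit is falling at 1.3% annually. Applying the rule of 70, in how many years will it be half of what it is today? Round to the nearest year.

54 years

The rule works in reverse for decay: 70/1.3 ≈ 53.85 years to halve.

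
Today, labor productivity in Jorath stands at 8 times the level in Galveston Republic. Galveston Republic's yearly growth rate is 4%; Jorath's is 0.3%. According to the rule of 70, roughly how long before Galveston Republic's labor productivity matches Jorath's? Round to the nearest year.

What matters is the difference: 3.7 pp.
Rule of 70 on the gap: the ratio halves every 70/3.7 ≈ 18.92 years.
An 8 times gap closes after 3 halvings: 3 × 18.92 ≈ 57 years.

around 57 years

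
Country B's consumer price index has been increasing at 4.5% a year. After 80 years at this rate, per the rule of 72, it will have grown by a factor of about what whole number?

72/4.5 ≈ 16.00 years per doubling.
80 years fits 5 doublings: 2^5 = 32.

about 32 times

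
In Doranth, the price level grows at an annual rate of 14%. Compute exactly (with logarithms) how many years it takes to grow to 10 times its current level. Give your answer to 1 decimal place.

17.6 years

t = ln(10) / ln(1 + 0.14) = 2.3026 / 0.131028 ≈ 17.57.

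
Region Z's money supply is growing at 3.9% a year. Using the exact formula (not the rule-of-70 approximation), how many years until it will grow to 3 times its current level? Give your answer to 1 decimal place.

t = ln(3) / ln(1 + 0.039) = 1.0986 / 0.038259 ≈ 28.71.

28.7 years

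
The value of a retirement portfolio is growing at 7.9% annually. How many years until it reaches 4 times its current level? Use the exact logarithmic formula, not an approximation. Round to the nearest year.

t = ln(4) / ln(1 + 0.079) = 1.3863 / 0.076035 ≈ 18.23.
≈ 18 years.

18 years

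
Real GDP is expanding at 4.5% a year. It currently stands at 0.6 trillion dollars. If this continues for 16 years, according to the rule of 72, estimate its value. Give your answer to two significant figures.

roughly 1.2 trillion dollars

It doubles every 72/4.5 ≈ 16.00 years, so 16 years is 1.00 doublings.
2^1.00 ≈ 2.00; 0.6 × 2.00 ≈ 1.2 trillion dollars.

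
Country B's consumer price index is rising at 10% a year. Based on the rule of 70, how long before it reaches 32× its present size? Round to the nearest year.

about 35 years

One doubling takes 70/10 = 7.00 years.
Getting to 32× needs 5 doublings: 5 × 7.00 ≈ 35 years.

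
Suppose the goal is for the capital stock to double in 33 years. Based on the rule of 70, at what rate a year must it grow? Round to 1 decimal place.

roughly 2.1%

70 / 33 ≈ 2.12, so about 2.1% a year.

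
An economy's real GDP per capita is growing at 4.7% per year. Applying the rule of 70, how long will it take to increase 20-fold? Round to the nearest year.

≈ 64 years

One doubling takes 70/4.7 = 14.89 years.
Reaching 20× takes log₂(20) ≈ 4.32 doublings.
4.32 × 14.89 ≈ 64 years.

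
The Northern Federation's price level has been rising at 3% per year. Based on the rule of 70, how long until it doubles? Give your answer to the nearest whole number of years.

≈ 23 years

At 3%, doubling takes about 70/3 = 23.33 years.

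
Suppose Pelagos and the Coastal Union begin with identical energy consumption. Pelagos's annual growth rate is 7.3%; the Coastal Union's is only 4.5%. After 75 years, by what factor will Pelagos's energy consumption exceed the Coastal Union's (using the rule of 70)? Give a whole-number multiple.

Pelagos pulls ahead at 2.8 pp per year, so the ratio doubles every 70/2.8 ≈ 25.00 years.
In 75 years that's 3.00 doublings: 2^3.00 ≈ 8.

around 8 times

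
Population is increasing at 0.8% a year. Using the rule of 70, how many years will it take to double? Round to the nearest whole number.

≈ 88 years

At 0.8%, doubling takes about 70/0.8 = 87.50 years.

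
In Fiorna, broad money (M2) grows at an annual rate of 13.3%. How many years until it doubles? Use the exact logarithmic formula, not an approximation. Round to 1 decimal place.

5.6 years

t = ln(2) / ln(1 + 0.133) = 0.6931 / 0.124869 ≈ 5.55.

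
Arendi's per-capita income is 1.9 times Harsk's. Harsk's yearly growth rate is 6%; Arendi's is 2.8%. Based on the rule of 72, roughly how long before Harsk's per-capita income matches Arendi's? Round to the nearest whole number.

≈ 21 years

What matters is the difference: 3.2 pp.
Rule of 72 on the gap: the ratio halves every 72/3.2 ≈ 22.50 years.
A 1.9 times gap takes log₂(1.9) ≈ 0.93 halvings to close: 0.93 × 22.50 ≈ 21 years.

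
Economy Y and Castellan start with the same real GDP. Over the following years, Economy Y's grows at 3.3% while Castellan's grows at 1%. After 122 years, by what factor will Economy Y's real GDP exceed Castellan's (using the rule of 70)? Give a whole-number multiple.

roughly 16 times

Rate gap = 3.3% − 1% = 2.3 points.
The ratio doubles every 70/2.3 ≈ 30.43 years.
122/30.43 ≈ 4.01 doublings → ratio ≈ 2^4.01 ≈ 16.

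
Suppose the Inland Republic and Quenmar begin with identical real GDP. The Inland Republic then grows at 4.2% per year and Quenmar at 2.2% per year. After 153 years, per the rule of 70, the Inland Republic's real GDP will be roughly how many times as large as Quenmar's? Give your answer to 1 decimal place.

the Inland Republic pulls ahead at 2 pp per year, so the ratio doubles every 70/2 ≈ 35.00 years.
In 153 years that's 4.37 doublings: 2^4.37 ≈ 20.7.

around 20.7 times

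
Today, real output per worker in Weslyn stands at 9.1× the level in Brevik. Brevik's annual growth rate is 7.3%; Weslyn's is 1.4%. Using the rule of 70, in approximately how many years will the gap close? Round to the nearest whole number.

What matters is the difference: 5.9 pp.
Rule of 70 on the gap: the ratio halves every 70/5.9 ≈ 11.86 years.
A 9.1× gap takes log₂(9.1) ≈ 3.19 halvings to close: 3.19 × 11.86 ≈ 38 years.

roughly 38 years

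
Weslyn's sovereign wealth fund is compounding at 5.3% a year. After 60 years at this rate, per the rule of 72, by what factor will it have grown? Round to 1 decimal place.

21.4 times

Doubling time ≈ 72/5.3 = 13.58 years.
60 years / 13.58 ≈ 4.42 doublings → factor 2^4.42 ≈ 21.4.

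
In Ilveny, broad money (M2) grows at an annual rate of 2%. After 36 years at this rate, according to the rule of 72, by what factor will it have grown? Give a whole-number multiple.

about 2 times

Doubling time ≈ 72/2 = 36.00 years.
36/36.00 ≈ 1 doubling, so about 2^1 = 2×.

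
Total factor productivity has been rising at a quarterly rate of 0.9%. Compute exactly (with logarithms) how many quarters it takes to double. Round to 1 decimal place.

77.4 quarters

t = ln(2) / ln(1 + 0.009) = 0.6931 / 0.008960 ≈ 77.35.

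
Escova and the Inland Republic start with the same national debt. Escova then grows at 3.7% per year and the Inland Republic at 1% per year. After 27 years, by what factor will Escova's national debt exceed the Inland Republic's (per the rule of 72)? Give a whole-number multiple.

≈ 2 times

Rate gap = 3.7% − 1% = 2.7 points.
The ratio doubles every 72/2.7 ≈ 26.67 years.
27/26.67 ≈ 1.01 doublings → ratio ≈ 2^1.01 ≈ 2.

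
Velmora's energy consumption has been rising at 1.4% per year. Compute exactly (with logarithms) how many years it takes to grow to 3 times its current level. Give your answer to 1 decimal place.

t = ln(3) / ln(1 + 0.014) = 1.0986 / 0.013903 ≈ 79.02.

79.0 years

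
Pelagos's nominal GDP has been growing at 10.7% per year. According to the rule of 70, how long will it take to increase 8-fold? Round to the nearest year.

Doubling time ≈ 70/10.7 = 6.54 years.
8× is 3 doublings, so 3 × 6.54 ≈ 20 years.

around 20 years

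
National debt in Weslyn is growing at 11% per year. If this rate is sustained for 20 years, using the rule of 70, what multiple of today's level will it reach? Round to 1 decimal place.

Doubling time ≈ 70/11 = 6.36 years.
20 years / 6.36 ≈ 3.14 doublings → factor 2^3.14 ≈ 8.8.

approximately 8.8 times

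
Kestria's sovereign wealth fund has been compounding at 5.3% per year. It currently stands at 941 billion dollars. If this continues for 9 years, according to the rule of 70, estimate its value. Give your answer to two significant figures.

It doubles every 70/5.3 ≈ 13.21 years, so 9 years is 0.68 doublings.
2^0.68 ≈ 1.60; 941 × 1.60 ≈ 1500 billion dollars.

around 1500 billion dollars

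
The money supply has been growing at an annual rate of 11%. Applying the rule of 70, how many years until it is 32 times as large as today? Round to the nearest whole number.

about 32 years

At 11% it doubles every 70/11 ≈ 6.36 years.
Getting to 32× needs 5 doublings: 5 × 6.36 ≈ 32 years.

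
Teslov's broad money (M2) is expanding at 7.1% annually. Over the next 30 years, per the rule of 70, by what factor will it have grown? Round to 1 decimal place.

Doubling time ≈ 70/7.1 = 9.86 years.
30 years / 9.86 ≈ 3.04 doublings → factor 2^3.04 ≈ 8.2.

around 8.2 times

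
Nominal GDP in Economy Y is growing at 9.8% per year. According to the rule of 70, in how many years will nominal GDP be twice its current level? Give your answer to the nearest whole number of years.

At 9.8%, doubling takes about 70/9.8 = 7.14 years.

approximately 7 years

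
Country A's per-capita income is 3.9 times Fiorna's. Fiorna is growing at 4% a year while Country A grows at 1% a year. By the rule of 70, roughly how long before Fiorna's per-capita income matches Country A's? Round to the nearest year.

roughly 46 years

The growth-rate gap is 4% − 1% = 3 percentage points.
So the ratio between them halves every 70/3 ≈ 23.33 years.
A 3.9 times gap takes log₂(3.9) ≈ 1.96 halvings to close: 1.96 × 23.33 ≈ 46 years.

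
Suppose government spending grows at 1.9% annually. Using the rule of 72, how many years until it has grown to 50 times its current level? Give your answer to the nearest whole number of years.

At 1.9% it doubles every 72/1.9 ≈ 37.89 years.
50× is log₂ 50 ≈ 5.64 doublings, so ≈ 5.64 × 37.89 = 214 years.

approximately 214 years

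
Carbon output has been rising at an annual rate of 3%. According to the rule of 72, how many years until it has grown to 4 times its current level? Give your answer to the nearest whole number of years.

One doubling takes 72/3 = 24.00 years.
4 = 2^2, so 2 doublings → 48 years.

roughly 48 years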